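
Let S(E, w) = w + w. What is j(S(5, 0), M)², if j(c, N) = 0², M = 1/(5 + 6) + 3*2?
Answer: 0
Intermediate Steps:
M = 67/11 (M = 1/11 + 6 = 67/11 ≈ 6.0909)
S(E, w) = 2*w
j(c, N) = 0
j(S(5, 0), M)² = 0² = 0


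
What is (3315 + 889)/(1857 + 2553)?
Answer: 2102/2205 ≈ 0.95329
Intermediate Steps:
(3315 + 889)/(1857 + 2553) = 4204/4410 = 4204*(1/4410) = 2102/2205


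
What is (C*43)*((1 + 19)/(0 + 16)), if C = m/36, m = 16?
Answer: 215/9 ≈ 23.889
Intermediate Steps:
C = 4/9 (C = 16/36 = 16*(1/36) = 4/9 ≈ 0.44444)
(C*43)*((1 + 19)/(0 + 16)) = ((4/9)*43)*((1 + 19)/(0 + 16)) = 172*(20/16)/9 = 172*(20*(1/16))/9 = (172/9)*(5/4) = 215/9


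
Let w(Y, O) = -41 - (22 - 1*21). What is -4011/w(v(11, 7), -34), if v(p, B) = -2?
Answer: 191/2 ≈ 95.500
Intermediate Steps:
w(Y, O) = -42 (w(Y, O) = -41 - (22 - 21) = -41 - 1*1 = -41 - 1 = -42)
-4011/w(v(11, 7), -34) = -4011/(-42) = -4011*(-1/42) = 191/2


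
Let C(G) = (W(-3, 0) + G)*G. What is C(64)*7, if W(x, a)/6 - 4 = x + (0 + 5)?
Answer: 44800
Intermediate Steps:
W(x, a) = 54 + 6*x (W(x, a) = 24 + 6*(x + (0 + 5)) = 24 + 6*(x + 5) = 24 + 6*(5 + x) = 24 + (30 + 6*x) = 54 + 6*x)
C(G) = G*(36 + G) (C(G) = ((54 + 6*(-3)) + G)*G = ((54 - 18) + G)*G = (36 + G)*G = G*(36 + G))
C(64)*7 = (64*(36 + 64))*7 = (64*100)*7 = 6400*7 = 44800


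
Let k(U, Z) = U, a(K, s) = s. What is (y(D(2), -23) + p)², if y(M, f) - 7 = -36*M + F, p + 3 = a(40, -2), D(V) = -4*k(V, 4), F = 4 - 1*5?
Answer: 83521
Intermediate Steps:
F = -1 (F = 4 - 5 = -1)
D(V) = -4*V
p = -5 (p = -3 - 2 = -5)
y(M, f) = 6 - 36*M (y(M, f) = 7 + (-36*M - 1) = 7 + (-1 - 36*M) = 6 - 36*M)
(y(D(2), -23) + p)² = ((6 - (-144)*2) - 5)² = ((6 - 36*(-8)) - 5)² = ((6 + 288) - 5)² = (294 - 5)² = 289² = 83521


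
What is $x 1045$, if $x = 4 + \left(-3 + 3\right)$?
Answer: $4180$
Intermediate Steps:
$x = 4$ ($x = 4 + 0 = 4$)
$x 1045 = 4 \cdot 1045 = 4180$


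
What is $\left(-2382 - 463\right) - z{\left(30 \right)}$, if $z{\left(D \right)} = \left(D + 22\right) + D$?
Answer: $-2927$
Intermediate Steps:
$z{\left(D \right)} = 22 + 2 D$ ($z{\left(D \right)} = \left(22 + D\right) + D = 22 + 2 D$)
$\left(-2382 - 463\right) - z{\left(30 \right)} = \left(-2382 - 463\right) - \left(22 + 2 \cdot 30\right) = \left(-2382 - 463\right) - \left(22 + 60\right) = -2845 - 82 = -2927$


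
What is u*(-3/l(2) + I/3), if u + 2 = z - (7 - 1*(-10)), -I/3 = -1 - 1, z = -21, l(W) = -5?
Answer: -104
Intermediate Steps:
I = 6 (I = -3*(-1 - 1) = -3*(-2) = 6)
u = -40 (u = -2 + (-21 - (7 - 1*(-10))) = -2 + (-21 - (7 + 10)) = -2 + (-21 - 1*17) = -2 + (-21 - 17) = -2 - 38 = -40)
u*(-3/l(2) + I/3) = -40*(-3/(-5) + 6/3) = -40*(-3*(-⅕) + 6*(⅓)) = -40*(⅗ + 2) = -40*13/5 = -104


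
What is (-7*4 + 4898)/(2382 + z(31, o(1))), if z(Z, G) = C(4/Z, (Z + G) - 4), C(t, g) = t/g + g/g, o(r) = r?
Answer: 528395/258556 ≈ 2.0436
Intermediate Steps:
C(t, g) = 1 + t/g (C(t, g) = t/g + 1 = 1 + t/g)
z(Z, G) = (-4 + G + Z + 4/Z)/(-4 + G + Z) (z(Z, G) = (((Z + G) - 4) + 4/Z)/((Z + G) - 4) = (((G + Z) - 4) + 4/Z)/((G + Z) - 4) = ((-4 + G + Z) + 4/Z)/(-4 + G + Z) = (-4 + G + Z + 4/Z)/(-4 + G + Z))
(-7*4 + 4898)/(2382 + z(31, o(1))) = (-7*4 + 4898)/(2382 + (4 + 31*(-4 + 1 + 31))/(31*(-4 + 1 + 31))) = (-28 + 4898)/(2382 + (1/31)*(4 + 31*28)/28) = 4870/(2382 + (1/31)*(1/28)*(4 + 868)) = 4870/(2382 + (1/31)*(1/28)*872) = 4870/(2382 + 218/217) = 4870/(517112/217) = 4870*(217/517112) = 528395/258556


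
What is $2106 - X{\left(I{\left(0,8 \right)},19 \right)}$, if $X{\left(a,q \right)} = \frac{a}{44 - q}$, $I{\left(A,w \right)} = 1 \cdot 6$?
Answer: $\frac{52644}{25} \approx 2105.8$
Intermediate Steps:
$I{\left(A,w \right)} = 6$
$2106 - X{\left(I{\left(0,8 \right)},19 \right)} = 2106 - \left(-1\right) 6 \frac{1}{-44 + 19} = 2106 - \left(-1\right) 6 \frac{1}{-25} = 2106 - \left(-1\right) 6 \left(- \frac{1}{25}\right) = 2106 - \frac{6}{25} = \frac{52644}{25}$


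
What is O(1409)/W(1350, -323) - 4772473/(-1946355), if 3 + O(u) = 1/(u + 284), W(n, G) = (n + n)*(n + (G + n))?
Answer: 1728510597617747/704937646678950 ≈ 2.4520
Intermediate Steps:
W(n, G) = 2*n*(G + 2*n) (W(n, G) = (2*n)*(G + 2*n) = 2*n*(G + 2*n))
O(u) = -3 + 1/(284 + u) (O(u) = -3 + 1/(u + 284) = -3 + 1/(284 + u))
O(1409)/W(1350, -323) - 4772473/(-1946355) = ((-851 - 3*1409)/(284 + 1409))/((2*1350*(-323 + 2*1350))) - 4772473/(-1946355) = ((-851 - 4227)/1693)/((2*1350*(-323 + 2700))) - 4772473*(-1/1946355) = ((1/1693)*(-5078))/((2*1350*2377)) + 4772473/1946355 = -5078/1693/6417900 + 4772473/1946355 = -5078/1693*1/6417900 + 4772473/1946355 = -2539/5432752350 + 4772473/1946355 = 1728510597617747/704937646678950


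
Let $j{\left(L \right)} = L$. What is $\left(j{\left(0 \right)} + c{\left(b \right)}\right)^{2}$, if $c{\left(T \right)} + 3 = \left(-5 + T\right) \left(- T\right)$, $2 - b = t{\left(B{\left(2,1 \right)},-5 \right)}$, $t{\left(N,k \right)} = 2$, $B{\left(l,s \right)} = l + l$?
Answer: $9$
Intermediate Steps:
$B{\left(l,s \right)} = 2 l$
$b = 0$ ($b = 2 - 2 = 0$)
$c{\left(T \right)} = -3 - T \left(-5 + T\right)$ ($c{\left(T \right)} = -3 + \left(-5 + T\right) \left(- T\right) = -3 - T \left(-5 + T\right)$)
$\left(j{\left(0 \right)} + c{\left(b \right)}\right)^{2} = \left(0 - 3\right)^{2} = \left(-3\right)^{2} = 9$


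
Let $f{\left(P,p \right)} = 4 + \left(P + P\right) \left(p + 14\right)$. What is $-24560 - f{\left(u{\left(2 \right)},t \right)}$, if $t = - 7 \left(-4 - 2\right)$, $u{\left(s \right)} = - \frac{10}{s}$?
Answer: $-24004$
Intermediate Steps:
$t = 42$ ($t = \left(-7\right) \left(-6\right) = 42$)
$f{\left(P,p \right)} = 4 + 2 P \left(14 + p\right)$
$-24560 - f{\left(u{\left(2 \right)},t \right)} = -24560 - \left(4 + 28 \left(- \frac{10}{2}\right) + 2 \left(- \frac{10}{2}\right) 42\right) = -24560 - \left(4 + 28 \left(\left(-10\right) \frac{1}{2}\right) + 2 \left(\left(-10\right) \frac{1}{2}\right) 42\right) = -24560 - \left(4 + 28 \left(-5\right) + 2 \left(-5\right) 42\right) = -24560 - \left(4 - 140 - 420\right) = -24560 - -556 = -24560 + 556 = -24004$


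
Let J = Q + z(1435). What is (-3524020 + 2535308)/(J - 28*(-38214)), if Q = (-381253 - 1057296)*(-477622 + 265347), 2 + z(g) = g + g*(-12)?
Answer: -247178/76342260795 ≈ -3.2378e-6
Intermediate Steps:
z(g) = -2 - 11*g (z(g) = -2 + (g + g*(-12)) = -2 + (g - 12*g) = -2 - 11*g)
Q = 305367988975 (Q = -1438549*(-212275) = 305367988975)
J = 305367973188 (J = 305367988975 + (-2 - 11*1435) = 305367988975 + (-2 - 15785) = 305367988975 - 15787 = 305367973188)
(-3524020 + 2535308)/(J - 28*(-38214)) = (-3524020 + 2535308)/(305367973188 - 28*(-38214)) = -988712/(305367973188 + 1069992) = -988712/305369043180 = -988712*1/305369043180 = -247178/76342260795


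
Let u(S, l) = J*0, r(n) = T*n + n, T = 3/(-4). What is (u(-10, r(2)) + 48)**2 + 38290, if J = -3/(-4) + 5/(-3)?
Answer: 40594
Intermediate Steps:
T = -3/4 (T = 3*(-1/4) = -3/4 ≈ -0.75000)
r(n) = n/4 (r(n) = -3*n/4 + n = n/4)
J = -11/12 (J = -3*(-1/4) + 5*(-1/3) = 3/4 - 5/3 = -11/12 ≈ -0.91667)
u(S, l) = 0 (u(S, l) = -11/12*0 = 0)
(u(-10, r(2)) + 48)**2 + 38290 = (0 + 48)**2 + 38290 = 48**2 + 38290 = 2304 + 38290 = 40594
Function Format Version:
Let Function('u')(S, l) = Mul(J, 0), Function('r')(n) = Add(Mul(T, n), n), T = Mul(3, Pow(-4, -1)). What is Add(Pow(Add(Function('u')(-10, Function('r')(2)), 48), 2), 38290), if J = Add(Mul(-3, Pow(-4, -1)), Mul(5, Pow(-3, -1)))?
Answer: 40594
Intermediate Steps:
T = Rational(-3, 4) (T = Mul(3, Rational(-1, 4)) = Rational(-3, 4) ≈ -0.75000)
Function('r')(n) = Mul(Rational(1, 4), n) (Function('r')(n) = Add(Mul(Rational(-3, 4), n), n) = Mul(Rational(1, 4), n))
J = Rational(-11, 12) (J = Add(Mul(-3, Rational(-1, 4)), Mul(5, Rational(-1, 3))) = Add(Rational(3, 4), Rational(-5, 3)) = Rational(-11, 12) ≈ -0.91667)
Function('u')(S, l) = 0 (Function('u')(S, l) = Mul(Rational(-11, 12), 0) = 0)
Add(Pow(Add(Function('u')(-10, Function('r')(2)), 48), 2), 38290) = Add(Pow(Add(0, 48), 2), 38290) = Add(Pow(48, 2), 38290) = Add(2304, 38290) = 40594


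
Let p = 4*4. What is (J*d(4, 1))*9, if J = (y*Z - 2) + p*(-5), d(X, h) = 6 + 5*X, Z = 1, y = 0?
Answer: -19188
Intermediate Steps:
p = 16
J = -82 (J = (0*1 - 2) + 16*(-5) = (0 - 2) - 80 = -2 - 80 = -82)
(J*d(4, 1))*9 = -82*(6 + 5*4)*9 = -82*(6 + 20)*9 = -82*26*9 = -2132*9 = -19188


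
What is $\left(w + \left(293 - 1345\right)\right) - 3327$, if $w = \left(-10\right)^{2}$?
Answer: $-4279$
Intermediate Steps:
$w = 100$
$\left(w + \left(293 - 1345\right)\right) - 3327 = \left(100 + \left(293 - 1345\right)\right) - 3327 = \left(100 - 1052\right) - 3327 = -952 - 3327 = -4279$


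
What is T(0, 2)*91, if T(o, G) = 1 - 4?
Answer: -273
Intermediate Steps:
T(o, G) = -3
T(0, 2)*91 = -3*91 = -273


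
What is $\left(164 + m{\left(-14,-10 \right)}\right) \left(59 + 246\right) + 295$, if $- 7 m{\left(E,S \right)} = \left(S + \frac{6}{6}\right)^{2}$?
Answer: $\frac{327500}{7} \approx 46786.0$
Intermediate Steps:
$m{\left(E,S \right)} = - \frac{\left(1 + S\right)^{2}}{7}$ ($m{\left(E,S \right)} = - \frac{\left(S + \frac{6}{6}\right)^{2}}{7} = - \frac{\left(S + 6 \cdot \frac{1}{6}\right)^{2}}{7} = - \frac{\left(S + 1\right)^{2}}{7} = - \frac{\left(1 + S\right)^{2}}{7}$)
$\left(164 + m{\left(-14,-10 \right)}\right) \left(59 + 246\right) + 295 = \left(164 - \frac{\left(1 - 10\right)^{2}}{7}\right) \left(59 + 246\right) + 295 = \left(164 - \frac{\left(-9\right)^{2}}{7}\right) 305 + 295 = \left(164 - \frac{81}{7}\right) 305 + 295 = \frac{1067}{7} \cdot 305 + 295 = \frac{325435}{7} + 295 = \frac{327500}{7}$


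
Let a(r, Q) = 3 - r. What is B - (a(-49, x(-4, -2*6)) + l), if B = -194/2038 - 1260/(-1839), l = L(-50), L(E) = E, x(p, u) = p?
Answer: -880775/624647 ≈ -1.4100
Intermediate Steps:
l = -50
B = 368519/624647 (B = -194*1/2038 - 1260*(-1/1839) = -97/1019 + 420/613 = 368519/624647 ≈ 0.58996)
B - (a(-49, x(-4, -2*6)) + l) = 368519/624647 - ((3 - 1*(-49)) - 50) = 368519/624647 - ((3 + 49) - 50) = 368519/624647 - (52 - 50) = 368519/624647 - 1*2 = 368519/624647 - 2 = -880775/624647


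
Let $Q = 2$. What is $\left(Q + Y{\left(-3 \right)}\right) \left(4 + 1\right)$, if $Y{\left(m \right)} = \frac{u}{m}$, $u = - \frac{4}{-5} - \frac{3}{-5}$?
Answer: $\frac{23}{3} \approx 7.6667$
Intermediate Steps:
$u = \frac{7}{5}$ ($u = \left(-4\right) \left(- \frac{1}{5}\right) - - \frac{3}{5} = \frac{4}{5} + \frac{3}{5} = \frac{7}{5} \approx 1.4$)
$Y{\left(m \right)} = \frac{7}{5 m}$
$\left(Q + Y{\left(-3 \right)}\right) \left(4 + 1\right) = \left(2 + \frac{7}{5 \left(-3\right)}\right) \left(4 + 1\right) = \left(2 + \frac{7}{5} \left(- \frac{1}{3}\right)\right) 5 = \left(2 - \frac{7}{15}\right) 5 = \frac{23}{15} \cdot 5 = \frac{23}{3}$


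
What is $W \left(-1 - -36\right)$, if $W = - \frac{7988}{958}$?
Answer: $- \frac{139790}{479} \approx -291.84$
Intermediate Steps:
$W = - \frac{3994}{479}$ ($W = \left(-7988\right) \frac{1}{958} = - \frac{3994}{479} \approx -8.3382$)
$W \left(-1 - -36\right) = - \frac{3994 \left(-1 - -36\right)}{479} = - \frac{3994 \left(-1 + 36\right)}{479} = \left(- \frac{3994}{479}\right) 35 = - \frac{139790}{479}$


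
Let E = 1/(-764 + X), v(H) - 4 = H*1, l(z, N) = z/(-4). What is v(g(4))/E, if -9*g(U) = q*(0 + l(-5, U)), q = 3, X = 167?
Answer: -8557/4 ≈ -2139.3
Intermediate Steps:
l(z, N) = -z/4 (l(z, N) = z*(-¼) = -z/4)
g(U) = -5/12 (g(U) = -(0 - ¼*(-5))/3 = -(0 + 5/4)/3 = -5/(3*4) = -⅑*15/4 = -5/12)
v(H) = 4 + H (v(H) = 4 + H*1 = 4 + H)
E = -1/597 (E = 1/(-764 + 167) = 1/(-597) = -1/597 ≈ -0.0016750)
v(g(4))/E = (4 - 5/12)/(-1/597) = (43/12)*(-597) = -8557/4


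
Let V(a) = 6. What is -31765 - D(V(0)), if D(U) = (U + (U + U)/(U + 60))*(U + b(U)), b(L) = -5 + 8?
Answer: -350027/11 ≈ -31821.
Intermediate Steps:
b(L) = 3
D(U) = (3 + U)*(U + 2*U/(60 + U)) (D(U) = (U + (U + U)/(U + 60))*(U + 3) = (U + (2*U)/(60 + U))*(3 + U) = (U + 2*U/(60 + U))*(3 + U) = (3 + U)*(U + 2*U/(60 + U)))
-31765 - D(V(0)) = -31765 - 6*(186 + 6² + 65*6)/(60 + 6) = -31765 - 6*(186 + 36 + 390)/66 = -31765 - 6*612/66 = -31765 - 1*612/11 = -31765 - 612/11 = -350027/11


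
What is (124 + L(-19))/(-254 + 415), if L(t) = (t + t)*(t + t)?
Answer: 224/23 ≈ 9.7391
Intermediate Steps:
L(t) = 4*t² (L(t) = (2*t)*(2*t) = 4*t²)
(124 + L(-19))/(-254 + 415) = (124 + 4*(-19)²)/(-254 + 415) = (124 + 4*361)/161 = (124 + 1444)*(1/161) = 1568*(1/161) = 224/23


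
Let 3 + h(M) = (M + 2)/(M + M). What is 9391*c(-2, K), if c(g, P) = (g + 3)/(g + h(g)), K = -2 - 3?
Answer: -9391/5 ≈ -1878.2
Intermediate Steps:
h(M) = -3 + (2 + M)/(2*M) (h(M) = -3 + (M + 2)/(M + M) = -3 + (2 + M)/((2*M)) = -3 + (2 + M)*(1/(2*M)) = -3 + (2 + M)/(2*M))
K = -5
c(g, P) = (3 + g)/(-5/2 + g + 1/g) (c(g, P) = (g + 3)/(g + (-5/2 + 1/g)) = (3 + g)/(-5/2 + g + 1/g))
9391*c(-2, K) = 9391*(2*(-2)*(3 - 2)/(2 - 2*(-5 + 2*(-2)))) = 9391*(2*(-2)*1/(2 - 2*(-5 - 4))) = 9391*(2*(-2)*1/(2 - 2*(-9))) = 9391*(2*(-2)*1/(2 + 18)) = 9391*(2*(-2)*1/20) = 9391*(2*(-2)*(1/20)*1) = 9391*(-⅕) = -9391/5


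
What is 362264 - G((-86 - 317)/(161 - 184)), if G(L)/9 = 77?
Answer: 361571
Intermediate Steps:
G(L) = 693 (G(L) = 9*77 = 693)
362264 - G((-86 - 317)/(161 - 184)) = 362264 - 1*693 = 362264 - 693 = 361571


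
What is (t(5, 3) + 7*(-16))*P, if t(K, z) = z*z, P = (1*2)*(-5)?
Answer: 1030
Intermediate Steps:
P = -10 (P = 2*(-5) = -10)
t(K, z) = z²
(t(5, 3) + 7*(-16))*P = (3² + 7*(-16))*(-10) = (9 - 112)*(-10) = -103*(-10) = 1030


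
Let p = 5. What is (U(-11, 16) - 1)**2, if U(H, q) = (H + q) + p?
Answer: 81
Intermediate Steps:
U(H, q) = 5 + H + q (U(H, q) = (H + q) + 5 = 5 + H + q)
(U(-11, 16) - 1)**2 = ((5 - 11 + 16) - 1)**2 = (10 - 1)**2 = 9**2 = 81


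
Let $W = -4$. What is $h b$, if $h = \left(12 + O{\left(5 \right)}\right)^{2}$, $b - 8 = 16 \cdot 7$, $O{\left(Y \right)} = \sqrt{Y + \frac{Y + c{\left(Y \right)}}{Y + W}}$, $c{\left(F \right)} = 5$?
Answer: $19080 + 2880 \sqrt{15} \approx 30234.0$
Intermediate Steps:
$O{\left(Y \right)} = \sqrt{Y + \frac{5 + Y}{-4 + Y}}$ ($O{\left(Y \right)} = \sqrt{Y + \frac{Y + 5}{Y - 4}} = \sqrt{Y + \frac{5 + Y}{-4 + Y}}$)
$b = 120$ ($b = 8 + 16 \cdot 7 = 8 + 112 = 120$)
$h = \left(12 + \sqrt{15}\right)^{2}$ ($h = \left(12 + \sqrt{\frac{5 + 5 + 5 \left(-4 + 5\right)}{-4 + 5}}\right)^{2} = \left(12 + \sqrt{\frac{5 + 5 + 5 \cdot 1}{1}}\right)^{2} = \left(12 + \sqrt{1 \left(5 + 5 + 5\right)}\right)^{2} = \left(12 + \sqrt{1 \cdot 15}\right)^{2} = \left(12 + \sqrt{15}\right)^{2} \approx 251.95$)
$h b = \left(12 + \sqrt{15}\right)^{2} \cdot 120 = 120 \left(12 + \sqrt{15}\right)^{2}$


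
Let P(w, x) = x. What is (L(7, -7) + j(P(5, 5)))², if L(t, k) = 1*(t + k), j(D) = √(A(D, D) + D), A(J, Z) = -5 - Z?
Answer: -5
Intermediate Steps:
j(D) = I*√5 (j(D) = √((-5 - D) + D) = √(-5) = I*√5)
L(t, k) = k + t (L(t, k) = 1*(k + t) = k + t)
(L(7, -7) + j(P(5, 5)))² = ((-7 + 7) + I*√5)² = (0 + I*√5)² = (I*√5)² = -5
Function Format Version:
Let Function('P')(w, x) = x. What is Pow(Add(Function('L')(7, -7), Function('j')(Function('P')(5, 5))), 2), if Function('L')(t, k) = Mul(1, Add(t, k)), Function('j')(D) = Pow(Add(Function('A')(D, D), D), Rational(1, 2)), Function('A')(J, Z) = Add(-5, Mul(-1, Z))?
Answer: -5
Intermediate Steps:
Function('j')(D) = Mul(I, Pow(5, Rational(1, 2))) (Function('j')(D) = Pow(Add(Add(-5, Mul(-1, D)), D), Rational(1, 2)) = Pow(-5, Rational(1, 2)) = Mul(I, Pow(5, Rational(1, 2))))
Function('L')(t, k) = Add(k, t) (Function('L')(t, k) = Mul(1, Add(k, t)) = Add(k, t))
Pow(Add(Function('L')(7, -7), Function('j')(Function('P')(5, 5))), 2) = Pow(Add(Add(-7, 7), Mul(I, Pow(5, Rational(1, 2)))), 2) = Pow(Add(0, Mul(I, Pow(5, Rational(1, 2)))), 2) = Pow(Mul(I, Pow(5, Rational(1, 2))), 2) = -5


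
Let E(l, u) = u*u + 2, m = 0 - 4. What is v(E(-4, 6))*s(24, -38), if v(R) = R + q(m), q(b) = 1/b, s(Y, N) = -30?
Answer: -2265/2 ≈ -1132.5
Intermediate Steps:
m = -4
E(l, u) = 2 + u**2 (E(l, u) = u**2 + 2 = 2 + u**2)
v(R) = -1/4 + R (v(R) = R + 1/(-4) = R - 1/4 = -1/4 + R)
v(E(-4, 6))*s(24, -38) = (-1/4 + (2 + 6**2))*(-30) = (-1/4 + (2 + 36))*(-30) = (-1/4 + 38)*(-30) = (151/4)*(-30) = -2265/2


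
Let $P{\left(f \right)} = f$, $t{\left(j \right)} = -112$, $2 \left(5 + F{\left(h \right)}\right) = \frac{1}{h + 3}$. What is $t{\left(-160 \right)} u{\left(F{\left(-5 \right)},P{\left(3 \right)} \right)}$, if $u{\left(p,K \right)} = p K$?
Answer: $1764$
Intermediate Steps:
$F{\left(h \right)} = -5 + \frac{1}{2 \left(3 + h\right)}$ ($F{\left(h \right)} = -5 + \frac{1}{2 \left(h + 3\right)} = -5 + \frac{1}{2 \left(3 + h\right)}$)
$u{\left(p,K \right)} = K p$
$t{\left(-160 \right)} u{\left(F{\left(-5 \right)},P{\left(3 \right)} \right)} = - 112 \cdot 3 \frac{-29 - -50}{2 \left(3 - 5\right)} = - 112 \cdot 3 \frac{-29 + 50}{2 \left(-2\right)} = - 112 \cdot 3 \cdot \frac{1}{2} \left(- \frac{1}{2}\right) 21 = - 112 \cdot 3 \left(- \frac{21}{4}\right) = \left(-112\right) \left(- \frac{63}{4}\right) = 1764$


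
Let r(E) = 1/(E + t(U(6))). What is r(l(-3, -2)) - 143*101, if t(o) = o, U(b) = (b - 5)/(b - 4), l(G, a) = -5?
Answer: -129989/9 ≈ -14443.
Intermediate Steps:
U(b) = (-5 + b)/(-4 + b)
r(E) = 1/(½ + E) (r(E) = 1/(E + (-5 + 6)/(-4 + 6)) = 1/(E + 1/2) = 1/(E + (½)*1) = 1/(E + ½) = 1/(½ + E))
r(l(-3, -2)) - 143*101 = 2/(1 + 2*(-5)) - 143*101 = 2/(1 - 10) - 14443 = 2/(-9) - 14443 = 2*(-⅑) - 14443 = -2/9 - 14443 = -129989/9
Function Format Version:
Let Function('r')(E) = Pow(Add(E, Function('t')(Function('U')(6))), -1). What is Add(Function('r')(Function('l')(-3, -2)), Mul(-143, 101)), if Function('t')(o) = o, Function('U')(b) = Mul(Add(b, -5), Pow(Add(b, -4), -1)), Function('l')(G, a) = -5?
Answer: Rational(-129989, 9) ≈ -14443.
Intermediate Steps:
Function('U')(b) = Mul(Pow(Add(-4, b), -1), Add(-5, b)) (Function('U')(b) = Mul(Add(-5, b), Pow(Add(-4, b), -1)) = Mul(Pow(Add(-4, b), -1), Add(-5, b)))
Function('r')(E) = Pow(Add(Rational(1, 2), E), -1) (Function('r')(E) = Pow(Add(E, Mul(Pow(Add(-4, 6), -1), Add(-5, 6))), -1) = Pow(Add(E, Mul(Pow(2, -1), 1)), -1) = Pow(Add(E, Mul(Rational(1, 2), 1)), -1) = Pow(Add(E, Rational(1, 2)), -1) = Pow(Add(Rational(1, 2), E), -1))
Add(Function('r')(Function('l')(-3, -2)), Mul(-143, 101)) = Add(Mul(2, Pow(Add(1, Mul(2, -5)), -1)), Mul(-143, 101)) = Add(Mul(2, Pow(Add(1, -10), -1)), -14443) = Add(Mul(2, Pow(-9, -1)), -14443) = Add(Mul(2, Rational(-1, 9)), -14443) = Add(Rational(-2, 9), -14443) = Rational(-129989, 9)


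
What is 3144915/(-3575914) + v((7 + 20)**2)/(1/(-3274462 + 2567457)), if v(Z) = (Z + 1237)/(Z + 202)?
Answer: -261601192337815/175219786 ≈ -1.4930e+6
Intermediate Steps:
v(Z) = (1237 + Z)/(202 + Z)
3144915/(-3575914) + v((7 + 20)**2)/(1/(-3274462 + 2567457)) = 3144915/(-3575914) + ((1237 + (7 + 20)**2)/(202 + (7 + 20)**2))/(1/(-3274462 + 2567457)) = 3144915*(-1/3575914) + ((1237 + 27**2)/(202 + 27**2))/(1/(-707005)) = -3144915/3575914 + ((1237 + 729)/(202 + 729))/(-1/707005) = -3144915/3575914 + (1966/931)*(-707005) = -3144915/3575914 - 1389971830/931 = -261601192337815/175219786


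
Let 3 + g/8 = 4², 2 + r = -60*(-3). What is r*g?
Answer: 18512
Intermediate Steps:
r = 178 (r = -2 - 60*(-3) = -2 + 180 = 178)
g = 104 (g = -24 + 8*4² = -24 + 8*16 = -24 + 128 = 104)
r*g = 178*104 = 18512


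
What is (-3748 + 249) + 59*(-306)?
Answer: -21553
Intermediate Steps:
(-3748 + 249) + 59*(-306) = -3499 - 18054 = -21553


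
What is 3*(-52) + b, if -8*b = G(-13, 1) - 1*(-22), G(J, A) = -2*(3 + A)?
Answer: -631/4 ≈ -157.75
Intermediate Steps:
G(J, A) = -6 - 2*A
b = -7/4 (b = -((-6 - 2*1) - 1*(-22))/8 = -((-6 - 2) + 22)/8 = -(-8 + 22)/8 = -⅛*14 = -7/4 ≈ -1.7500)
3*(-52) + b = 3*(-52) - 7/4 = -156 - 7/4 = -631/4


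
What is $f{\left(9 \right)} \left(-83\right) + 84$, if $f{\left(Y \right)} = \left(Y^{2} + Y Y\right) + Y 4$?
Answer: $-16350$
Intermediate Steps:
$f{\left(Y \right)} = 2 Y^{2} + 4 Y$ ($f{\left(Y \right)} = \left(Y^{2} + Y^{2}\right) + 4 Y = 2 Y^{2} + 4 Y$)
$f{\left(9 \right)} \left(-83\right) + 84 = 2 \cdot 9 \left(2 + 9\right) \left(-83\right) + 84 = 2 \cdot 9 \cdot 11 \left(-83\right) + 84 = 198 \left(-83\right) + 84 = -16434 + 84 = -16350$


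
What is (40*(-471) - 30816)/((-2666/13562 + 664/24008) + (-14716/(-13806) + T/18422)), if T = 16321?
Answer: -9884683571312229552/354918529920823 ≈ -27851.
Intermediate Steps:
(40*(-471) - 30816)/((-2666/13562 + 664/24008) + (-14716/(-13806) + T/18422)) = (40*(-471) - 30816)/((-2666/13562 + 664/24008) + (-14716/(-13806) + 16321/18422)) = (-18840 - 30816)/((-2666*1/13562 + 664*(1/24008)) + (-14716*(-1/13806) + 16321*(1/18422))) = -49656/((-1333/6781 + 83/3001) + (566/531 + 16321/18422)) = -49656/(-3437510/20349781 + 19093303/9782082) = -49656/354918529920823/199063226424042 = -49656*199063226424042/354918529920823 = -9884683571312229552/354918529920823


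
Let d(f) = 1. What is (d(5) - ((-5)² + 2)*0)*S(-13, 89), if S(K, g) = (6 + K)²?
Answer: 49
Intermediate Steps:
(d(5) - ((-5)² + 2)*0)*S(-13, 89) = (1 - ((-5)² + 2)*0)*(6 - 13)² = (1 - (25 + 2)*0)*(-7)² = (1 - 27*0)*49 = (1 - 1*0)*49 = (1 + 0)*49 = 1*49 = 49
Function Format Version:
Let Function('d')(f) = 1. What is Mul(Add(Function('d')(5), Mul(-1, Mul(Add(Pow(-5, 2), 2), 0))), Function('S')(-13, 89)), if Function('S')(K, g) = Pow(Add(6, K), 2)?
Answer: 49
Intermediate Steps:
Mul(Add(Function('d')(5), Mul(-1, Mul(Add(Pow(-5, 2), 2), 0))), Function('S')(-13, 89)) = Mul(Add(1, Mul(-1, Mul(Add(Pow(-5, 2), 2), 0))), Pow(Add(6, -13), 2)) = Mul(Add(1, Mul(-1, Mul(Add(25, 2), 0))), Pow(-7, 2)) = Mul(Add(1, Mul(-1, Mul(27, 0))), 49) = Mul(Add(1, Mul(-1, 0)), 49) = Mul(Add(1, 0), 49) = Mul(1, 49) = 49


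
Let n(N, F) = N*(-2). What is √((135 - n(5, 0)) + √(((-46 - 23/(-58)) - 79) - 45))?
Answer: √(487780 + 174*I*√63394)/58 ≈ 12.054 + 0.54022*I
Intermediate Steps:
n(N, F) = -2*N
√((135 - n(5, 0)) + √(((-46 - 23/(-58)) - 79) - 45)) = √((135 - (-2)*5) + √(((-46 - 23/(-58)) - 79) - 45)) = √((135 - 1*(-10)) + √(((-46 - 23*(-1/58)) - 79) - 45)) = √((135 + 10) + √(((-46 + 23/58) - 79) - 45)) = √(145 + √((-2645/58 - 79) - 45)) = √(145 + √(-7227/58 - 45)) = √(145 + √(-9837/58)) = √(145 + 3*I*√63394/58)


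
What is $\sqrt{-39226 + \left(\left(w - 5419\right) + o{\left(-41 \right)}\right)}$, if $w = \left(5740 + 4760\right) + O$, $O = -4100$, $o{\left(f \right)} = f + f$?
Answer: $i \sqrt{38327} \approx 195.77 i$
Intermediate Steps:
$o{\left(f \right)} = 2 f$
$w = 6400$ ($w = \left(5740 + 4760\right) - 4100 = 10500 - 4100 = 6400$)
$\sqrt{-39226 + \left(\left(w - 5419\right) + o{\left(-41 \right)}\right)} = \sqrt{-39226 + \left(\left(6400 - 5419\right) + 2 \left(-41\right)\right)} = \sqrt{-39226 + \left(981 - 82\right)} = \sqrt{-39226 + 899} = \sqrt{-38327} = i \sqrt{38327}$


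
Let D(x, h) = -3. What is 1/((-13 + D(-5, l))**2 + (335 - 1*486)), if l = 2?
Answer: 1/105 ≈ 0.0095238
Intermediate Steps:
1/((-13 + D(-5, l))**2 + (335 - 1*486)) = 1/((-13 - 3)**2 + (335 - 1*486)) = 1/((-16)**2 + (335 - 486)) = 1/(256 - 151) = 1/105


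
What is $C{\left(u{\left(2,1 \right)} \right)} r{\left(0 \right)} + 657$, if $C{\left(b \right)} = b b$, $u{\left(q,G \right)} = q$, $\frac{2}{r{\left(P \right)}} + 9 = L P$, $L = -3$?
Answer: $\frac{5905}{9} \approx 656.11$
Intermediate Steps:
$r{\left(P \right)} = \frac{2}{-9 - 3 P}$
$C{\left(b \right)} = b^{2}$
$C{\left(u{\left(2,1 \right)} \right)} r{\left(0 \right)} + 657 = 2^{2} \left(- \frac{2}{9 + 3 \cdot 0}\right) + 657 = 4 \left(- \frac{2}{9 + 0}\right) + 657 = 4 \left(- \frac{2}{9}\right) + 657 = - \frac{8}{9} + 657 = \frac{5905}{9}$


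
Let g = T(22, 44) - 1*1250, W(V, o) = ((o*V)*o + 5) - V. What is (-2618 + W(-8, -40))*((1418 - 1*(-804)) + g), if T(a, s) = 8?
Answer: -15096900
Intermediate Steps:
W(V, o) = 5 - V + V*o² (W(V, o) = ((V*o)*o + 5) - V = (V*o² + 5) - V = (5 + V*o²) - V = 5 - V + V*o²)
g = -1242 (g = 8 - 1*1250 = 8 - 1250 = -1242)
(-2618 + W(-8, -40))*((1418 - 1*(-804)) + g) = (-2618 + (5 - 1*(-8) - 8*(-40)²))*((1418 - 1*(-804)) - 1242) = (-2618 + (5 + 8 - 8*1600))*((1418 + 804) - 1242) = (-2618 + (5 + 8 - 12800))*(2222 - 1242) = (-2618 - 12787)*980 = -15405*980 = -15096900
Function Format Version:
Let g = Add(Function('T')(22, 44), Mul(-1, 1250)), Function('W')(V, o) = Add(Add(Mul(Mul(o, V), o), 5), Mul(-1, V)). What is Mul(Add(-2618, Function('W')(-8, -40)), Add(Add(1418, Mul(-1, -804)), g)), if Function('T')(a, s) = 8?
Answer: -15096900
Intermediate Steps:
Function('W')(V, o) = Add(5, Mul(-1, V), Mul(V, Pow(o, 2))) (Function('W')(V, o) = Add(Add(Mul(Mul(V, o), o), 5), Mul(-1, V)) = Add(Add(Mul(V, Pow(o, 2)), 5), Mul(-1, V)) = Add(Add(5, Mul(V, Pow(o, 2))), Mul(-1, V)) = Add(5, Mul(-1, V), Mul(V, Pow(o, 2))))
g = -1242 (g = Add(8, Mul(-1, 1250)) = Add(8, -1250) = -1242)
Mul(Add(-2618, Function('W')(-8, -40)), Add(Add(1418, Mul(-1, -804)), g)) = Mul(Add(-2618, Add(5, Mul(-1, -8), Mul(-8, Pow(-40, 2)))), Add(Add(1418, Mul(-1, -804)), -1242)) = Mul(Add(-2618, Add(5, 8, Mul(-8, 1600))), Add(Add(1418, 804), -1242)) = Mul(Add(-2618, Add(5, 8, -12800)), Add(2222, -1242)) = Mul(Add(-2618, -12787), 980) = Mul(-15405, 980) = -15096900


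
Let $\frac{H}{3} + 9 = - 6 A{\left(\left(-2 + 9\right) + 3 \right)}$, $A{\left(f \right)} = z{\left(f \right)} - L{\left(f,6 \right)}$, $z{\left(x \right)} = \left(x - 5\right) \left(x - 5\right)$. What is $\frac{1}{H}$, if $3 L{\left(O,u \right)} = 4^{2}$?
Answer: $- \frac{1}{381} \approx -0.0026247$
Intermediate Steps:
$L{\left(O,u \right)} = \frac{16}{3}$ ($L{\left(O,u \right)} = \frac{4^{2}}{3} = \frac{1}{3} \cdot 16 = \frac{16}{3}$)
$z{\left(x \right)} = \left(-5 + x\right)^{2}$ ($z{\left(x \right)} = \left(-5 + x\right) \left(-5 + x\right) = \left(-5 + x\right)^{2}$)
$A{\left(f \right)} = - \frac{16}{3} + \left(-5 + f\right)^{2}$ ($A{\left(f \right)} = \left(-5 + f\right)^{2} - \frac{16}{3} = - \frac{16}{3} + \left(-5 + f\right)^{2}$)
$H = -381$ ($H = -27 + 3 \left(- 6 \left(- \frac{16}{3} + \left(-5 + \left(\left(-2 + 9\right) + 3\right)\right)^{2}\right)\right) = -27 + 3 \left(- 6 \left(- \frac{16}{3} + \left(-5 + \left(7 + 3\right)\right)^{2}\right)\right) = -27 + 3 \left(- 6 \left(- \frac{16}{3} + \left(-5 + 10\right)^{2}\right)\right) = -27 + 3 \left(- 6 \left(- \frac{16}{3} + 5^{2}\right)\right) = -27 + 3 \left(- 6 \left(- \frac{16}{3} + 25\right)\right) = -27 + 3 \left(\left(-6\right) \frac{59}{3}\right) = -27 + 3 \left(-118\right) = -27 - 354 = -381$)
$\frac{1}{H} = \frac{1}{-381} = - \frac{1}{381}$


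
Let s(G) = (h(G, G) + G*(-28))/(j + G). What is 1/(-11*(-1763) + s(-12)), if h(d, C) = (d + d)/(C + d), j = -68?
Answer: 80/1551103 ≈ 5.1576e-5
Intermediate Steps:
h(d, C) = 2*d/(C + d) (h(d, C) = (2*d)/(C + d) = 2*d/(C + d))
s(G) = (1 - 28*G)/(-68 + G) (s(G) = (2*G/(G + G) + G*(-28))/(-68 + G) = (2*G/((2*G)) - 28*G)/(-68 + G) = (2*G*(1/(2*G)) - 28*G)/(-68 + G) = (1 - 28*G)/(-68 + G))
1/(-11*(-1763) + s(-12)) = 1/(-11*(-1763) + (1 - 28*(-12))/(-68 - 12)) = 1/(19393 + (1 + 336)/(-80)) = 1/(19393 - 1/80*337) = 1/(19393 - 337/80) = 1/(1551103/80) = 80/1551103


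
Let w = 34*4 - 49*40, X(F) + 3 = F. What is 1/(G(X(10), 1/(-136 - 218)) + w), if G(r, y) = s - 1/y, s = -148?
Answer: -1/1618 ≈ -0.00061805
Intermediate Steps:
X(F) = -3 + F
G(r, y) = -148 - 1/y
w = -1824 (w = 136 - 1960 = -1824)
1/(G(X(10), 1/(-136 - 218)) + w) = 1/((-148 - 1/(1/(-136 - 218))) - 1824) = 1/((-148 - 1/(1/(-354))) - 1824) = 1/((-148 - 1/(-1/354)) - 1824) = 1/((-148 - 1*(-354)) - 1824) = 1/((-148 + 354) - 1824) = 1/(206 - 1824) = 1/(-1618) = -1/1618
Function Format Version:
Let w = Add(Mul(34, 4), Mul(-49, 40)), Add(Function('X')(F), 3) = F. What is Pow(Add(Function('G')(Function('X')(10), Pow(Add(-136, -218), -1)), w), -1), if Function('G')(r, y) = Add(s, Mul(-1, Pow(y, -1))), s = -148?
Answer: Rational(-1, 1618) ≈ -0.00061805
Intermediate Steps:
Function('X')(F) = Add(-3, F)
Function('G')(r, y) = Add(-148, Mul(-1, Pow(y, -1)))
w = -1824 (w = Add(136, -1960) = -1824)
Pow(Add(Function('G')(Function('X')(10), Pow(Add(-136, -218), -1)), w), -1) = Pow(Add(Add(-148, Mul(-1, Pow(Pow(Add(-136, -218), -1), -1))), -1824), -1) = Pow(Add(Add(-148, Mul(-1, Pow(Pow(-354, -1), -1))), -1824), -1) = Pow(Add(Add(-148, Mul(-1, Pow(Rational(-1, 354), -1))), -1824), -1) = Pow(Add(Add(-148, Mul(-1, -354)), -1824), -1) = Pow(Add(Add(-148, 354), -1824), -1) = Pow(Add(206, -1824), -1) = Pow(-1618, -1) = Rational(-1, 1618)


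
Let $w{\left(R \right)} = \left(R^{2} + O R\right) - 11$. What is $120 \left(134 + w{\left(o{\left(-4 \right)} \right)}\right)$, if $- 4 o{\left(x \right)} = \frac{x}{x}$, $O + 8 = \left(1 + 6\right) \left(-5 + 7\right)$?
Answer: $\frac{29175}{2} \approx 14588.0$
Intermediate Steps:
$O = 6$ ($O = -8 + \left(1 + 6\right) \left(-5 + 7\right) = -8 + 7 \cdot 2 = -8 + 14 = 6$)
$o{\left(x \right)} = - \frac{1}{4}$ ($o{\left(x \right)} = - \frac{x \frac{1}{x}}{4} = \left(- \frac{1}{4}\right) 1 = - \frac{1}{4}$)
$w{\left(R \right)} = -11 + R^{2} + 6 R$ ($w{\left(R \right)} = \left(R^{2} + 6 R\right) - 11 = -11 + R^{2} + 6 R$)
$120 \left(134 + w{\left(o{\left(-4 \right)} \right)}\right) = 120 \left(134 + \left(-11 + \left(- \frac{1}{4}\right)^{2} + 6 \left(- \frac{1}{4}\right)\right)\right) = 120 \left(134 - \frac{199}{16}\right) = 120 \cdot \frac{1945}{16} = \frac{29175}{2}$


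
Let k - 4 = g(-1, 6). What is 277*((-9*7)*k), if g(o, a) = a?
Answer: -174510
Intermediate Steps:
k = 10 (k = 4 + 6 = 10)
277*((-9*7)*k) = 277*(-9*7*10) = 277*(-63*10) = 277*(-630) = -174510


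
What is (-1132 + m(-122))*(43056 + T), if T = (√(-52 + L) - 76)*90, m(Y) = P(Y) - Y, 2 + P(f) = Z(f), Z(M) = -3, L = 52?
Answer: -36759240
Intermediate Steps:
P(f) = -5 (P(f) = -2 - 3 = -5)
m(Y) = -5 - Y
T = -6840 (T = (√(-52 + 52) - 76)*90 = (√0 - 76)*90 = (0 - 76)*90 = -76*90 = -6840)
(-1132 + m(-122))*(43056 + T) = (-1132 + (-5 - 1*(-122)))*(43056 - 6840) = (-1132 + (-5 + 122))*36216 = (-1132 + 117)*36216 = -1015*36216 = -36759240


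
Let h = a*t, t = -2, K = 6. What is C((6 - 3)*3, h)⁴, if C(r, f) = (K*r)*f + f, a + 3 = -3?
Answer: 189747360000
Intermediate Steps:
a = -6 (a = -3 - 3 = -6)
h = 12 (h = -6*(-2) = 12)
C(r, f) = f + 6*f*r (C(r, f) = (6*r)*f + f = 6*f*r + f = f + 6*f*r)
C((6 - 3)*3, h)⁴ = (12*(1 + 6*((6 - 3)*3)))⁴ = (12*(1 + 6*(3*3)))⁴ = (12*(1 + 6*9))⁴ = (12*(1 + 54))⁴ = (12*55)⁴ = 660⁴ = 189747360000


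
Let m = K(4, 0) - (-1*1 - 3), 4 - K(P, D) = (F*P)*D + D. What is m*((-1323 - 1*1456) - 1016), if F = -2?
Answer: -30360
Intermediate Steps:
K(P, D) = 4 - D + 2*D*P (K(P, D) = 4 - ((-2*P)*D + D) = 4 - (-2*D*P + D) = 4 - (D - 2*D*P) = 4 + (-D + 2*D*P) = 4 - D + 2*D*P)
m = 8 (m = (4 - 1*0 + 2*0*4) - (-1*1 - 3) = (4 + 0 + 0) - (-1 - 3) = 4 - 1*(-4) = 4 + 4 = 8)
m*((-1323 - 1*1456) - 1016) = 8*((-1323 - 1*1456) - 1016) = 8*((-1323 - 1456) - 1016) = 8*(-2779 - 1016) = 8*(-3795) = -30360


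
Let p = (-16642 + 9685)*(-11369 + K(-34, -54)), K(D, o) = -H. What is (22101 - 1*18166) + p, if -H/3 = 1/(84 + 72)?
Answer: 4113092579/52 ≈ 7.9098e+7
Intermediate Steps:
H = -1/52 (H = -3/(84 + 72) = -3/156 = -3*1/156 = -1/52 ≈ -0.019231)
K(D, o) = 1/52 (K(D, o) = -1*(-1/52) = 1/52)
p = 4112887959/52 (p = (-16642 + 9685)*(-11369 + 1/52) = -6957*(-591187/52) = 4112887959/52 ≈ 7.9094e+7)
(22101 - 1*18166) + p = (22101 - 1*18166) + 4112887959/52 = (22101 - 18166) + 4112887959/52 = 3935 + 4112887959/52 = 4113092579/52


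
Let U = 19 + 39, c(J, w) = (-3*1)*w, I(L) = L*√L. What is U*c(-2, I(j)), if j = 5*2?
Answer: -1740*√10 ≈ -5502.4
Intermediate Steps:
j = 10
I(L) = L^(3/2)
c(J, w) = -3*w
U = 58
U*c(-2, I(j)) = 58*(-30*√10) = -1740*√10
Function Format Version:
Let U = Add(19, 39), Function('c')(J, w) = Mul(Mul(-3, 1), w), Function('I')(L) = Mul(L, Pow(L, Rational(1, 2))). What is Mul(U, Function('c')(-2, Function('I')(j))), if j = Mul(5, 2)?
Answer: Mul(-1740, Pow(10, Rational(1, 2))) ≈ -5502.4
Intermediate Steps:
j = 10
Function('I')(L) = Pow(L, Rational(3, 2))
Function('c')(J, w) = Mul(-3, w)
U = 58
Mul(U, Function('c')(-2, Function('I')(j))) = Mul(58, Mul(-3, Pow(10, Rational(3, 2)))) = Mul(58, Mul(-3, Mul(10, Pow(10, Rational(1, 2))))) = Mul(58, Mul(-30, Pow(10, Rational(1, 2)))) = Mul(-1740, Pow(10, Rational(1, 2)))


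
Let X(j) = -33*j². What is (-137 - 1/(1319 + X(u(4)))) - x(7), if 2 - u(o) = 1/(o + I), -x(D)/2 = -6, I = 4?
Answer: -11471723/76991 ≈ -149.00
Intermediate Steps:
x(D) = 12 (x(D) = -2*(-6) = 12)
u(o) = 2 - 1/(4 + o) (u(o) = 2 - 1/(o + 4) = 2 - 1/(4 + o))
(-137 - 1/(1319 + X(u(4)))) - x(7) = (-137 - 1/(1319 - 33*(7 + 2*4)²/(4 + 4)²)) - 1*12 = (-137 - 1/(1319 - 33*(7 + 8)²/64)) - 12 = (-137 - 1/(1319 - 33*((⅛)*15)²)) - 12 = (-137 - 1/(1319 - 33*(15/8)²)) - 12 = (-137 - 1/(1319 - 33*225/64)) - 12 = (-137 - 1/(1319 - 7425/64)) - 12 = (-137 - 1/76991/64) - 12 = (-137 - 1*64/76991) - 12 = (-137 - 64/76991) - 12 = -10547831/76991 - 12 = -11471723/76991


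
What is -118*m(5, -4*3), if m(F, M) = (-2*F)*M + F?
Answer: -14750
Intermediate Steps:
m(F, M) = F - 2*F*M (m(F, M) = -2*F*M + F = F - 2*F*M)
-118*m(5, -4*3) = -590*(1 - (-8)*3) = -590*(1 - 2*(-12)) = -590*(1 + 24) = -590*25 = -118*125 = -14750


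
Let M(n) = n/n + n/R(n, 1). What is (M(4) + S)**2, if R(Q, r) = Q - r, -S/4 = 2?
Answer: 289/9 ≈ 32.111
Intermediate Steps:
S = -8 (S = -4*2 = -8)
M(n) = 1 + n/(-1 + n) (M(n) = n/n + n/(n - 1*1) = 1 + n/(n - 1) = 1 + n/(-1 + n))
(M(4) + S)**2 = ((-1 + 2*4)/(-1 + 4) - 8)**2 = ((-1 + 8)/3 - 8)**2 = ((1/3)*7 - 8)**2 = (7/3 - 8)**2 = (-17/3)**2 = 289/9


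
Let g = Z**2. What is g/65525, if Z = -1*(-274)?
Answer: 75076/65525 ≈ 1.1458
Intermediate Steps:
Z = 274
g = 75076 (g = 274**2 = 75076)
g/65525 = 75076/65525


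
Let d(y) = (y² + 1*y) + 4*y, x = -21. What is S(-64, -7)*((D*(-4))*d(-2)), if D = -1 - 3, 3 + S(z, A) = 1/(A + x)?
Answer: 2040/7 ≈ 291.43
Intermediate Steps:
S(z, A) = -3 + 1/(-21 + A) (S(z, A) = -3 + 1/(A - 21) = -3 + 1/(-21 + A))
D = -4
d(y) = y² + 5*y (d(y) = (y² + y) + 4*y = (y + y²) + 4*y = y² + 5*y)
S(-64, -7)*((D*(-4))*d(-2)) = ((64 - 3*(-7))/(-21 - 7))*((-4*(-4))*(-2*(5 - 2))) = ((64 + 21)/(-28))*(16*(-2*3)) = (-1/28*85)*(16*(-6)) = -85/28*(-96) = 2040/7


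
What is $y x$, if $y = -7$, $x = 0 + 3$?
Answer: $-21$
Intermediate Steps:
$x = 3$
$y x = \left(-7\right) 3 = -21$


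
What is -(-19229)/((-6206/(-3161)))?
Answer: 2095961/214 ≈ 9794.2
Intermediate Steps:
-(-19229)/((-6206/(-3161))) = -(-19229)/((-6206*(-1/3161))) = -(-19229)/214/109 = -(-19229)*109/214 = -1*(-2095961/214) = 2095961/214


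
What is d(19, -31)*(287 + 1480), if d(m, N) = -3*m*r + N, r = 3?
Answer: -356934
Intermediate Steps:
d(m, N) = N - 9*m (d(m, N) = -3*m*3 + N = -9*m + N = N - 9*m)
d(19, -31)*(287 + 1480) = (-31 - 9*19)*(287 + 1480) = (-31 - 171)*1767 = -202*1767 = -356934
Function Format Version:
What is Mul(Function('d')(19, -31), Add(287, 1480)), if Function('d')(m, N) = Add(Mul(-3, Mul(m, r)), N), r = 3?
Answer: -356934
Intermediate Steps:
Function('d')(m, N) = Add(N, Mul(-9, m)) (Function('d')(m, N) = Add(Mul(-3, Mul(m, 3)), N) = Add(Mul(-3, Mul(3, m)), N) = Add(Mul(-9, m), N) = Add(N, Mul(-9, m)))
Mul(Function('d')(19, -31), Add(287, 1480)) = Mul(Add(-31, Mul(-9, 19)), Add(287, 1480)) = Mul(Add(-31, -171), 1767) = Mul(-202, 1767) = -356934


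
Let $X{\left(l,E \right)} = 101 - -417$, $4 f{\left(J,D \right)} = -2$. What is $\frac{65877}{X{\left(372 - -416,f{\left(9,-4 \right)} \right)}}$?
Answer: $\frac{9411}{74} \approx 127.18$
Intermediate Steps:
$f{\left(J,D \right)} = - \frac{1}{2}$ ($f{\left(J,D \right)} = \frac{1}{4} \left(-2\right) = - \frac{1}{2}$)
$X{\left(l,E \right)} = 518$ ($X{\left(l,E \right)} = 101 + 417 = 518$)
$\frac{65877}{X{\left(372 - -416,f{\left(9,-4 \right)} \right)}} = \frac{65877}{518} = 65877 \cdot \frac{1}{518} = \frac{9411}{74}$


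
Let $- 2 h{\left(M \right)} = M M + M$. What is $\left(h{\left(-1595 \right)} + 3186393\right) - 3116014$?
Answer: $-1200836$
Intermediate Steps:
$h{\left(M \right)} = - \frac{M}{2} - \frac{M^{2}}{2}$ ($h{\left(M \right)} = - \frac{M M + M}{2} = - \frac{M^{2} + M}{2} = - \frac{M + M^{2}}{2} = - \frac{M}{2} - \frac{M^{2}}{2}$)
$\left(h{\left(-1595 \right)} + 3186393\right) - 3116014 = \left(\left(- \frac{1}{2}\right) \left(-1595\right) \left(1 - 1595\right) + 3186393\right) - 3116014 = \left(\left(- \frac{1}{2}\right) \left(-1595\right) \left(-1594\right) + 3186393\right) - 3116014 = \left(-1271215 + 3186393\right) - 3116014 = 1915178 - 3116014 = -1200836$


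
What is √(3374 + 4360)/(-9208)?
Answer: -√7734/9208 ≈ -0.0095507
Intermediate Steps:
√(3374 + 4360)/(-9208) = √7734*(-1/9208) = -√7734/9208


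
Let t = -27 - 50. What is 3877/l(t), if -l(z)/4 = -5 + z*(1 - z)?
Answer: 3877/24044 ≈ 0.16125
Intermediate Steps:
t = -77
l(z) = 20 - 4*z*(1 - z) (l(z) = -4*(-5 + z*(1 - z)) = 20 - 4*z*(1 - z))
3877/l(t) = 3877/(20 - 4*(-77) + 4*(-77)²) = 3877/(20 + 308 + 4*5929) = 3877/(20 + 308 + 23716) = 3877/24044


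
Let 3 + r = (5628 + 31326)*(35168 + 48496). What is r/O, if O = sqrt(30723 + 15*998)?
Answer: 1030573151*sqrt(5077)/5077 ≈ 1.4464e+7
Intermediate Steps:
r = 3091719453 (r = -3 + (5628 + 31326)*(35168 + 48496) = -3 + 36954*83664 = -3 + 3091719456 = 3091719453)
O = 3*sqrt(5077) (O = sqrt(30723 + 14970) = sqrt(45693) = 3*sqrt(5077) ≈ 213.76)
r/O = 3091719453/((3*sqrt(5077))) = 3091719453*(sqrt(5077)/15231) = 1030573151*sqrt(5077)/5077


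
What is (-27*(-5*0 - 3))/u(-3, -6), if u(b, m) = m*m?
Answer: 9/4 ≈ 2.2500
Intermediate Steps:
u(b, m) = m²
(-27*(-5*0 - 3))/u(-3, -6) = (-27*(-5*0 - 3))/((-6)²) = -27*(0 - 3)/36 = -27*(-3)*(1/36) = 81*(1/36) = 9/4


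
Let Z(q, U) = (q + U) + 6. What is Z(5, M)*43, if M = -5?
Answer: 258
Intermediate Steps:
Z(q, U) = 6 + U + q (Z(q, U) = (U + q) + 6 = 6 + U + q)
Z(5, M)*43 = (6 - 5 + 5)*43 = 6*43 = 258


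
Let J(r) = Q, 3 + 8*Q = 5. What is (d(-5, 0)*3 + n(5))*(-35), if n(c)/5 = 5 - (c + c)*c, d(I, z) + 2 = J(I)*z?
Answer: 8085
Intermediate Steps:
Q = ¼ (Q = -3/8 + (⅛)*5 = -3/8 + 5/8 = ¼ ≈ 0.25000)
J(r) = ¼
d(I, z) = -2 + z/4
n(c) = 25 - 10*c² (n(c) = 5*(5 - (c + c)*c) = 5*(5 - 2*c*c) = 5*(5 - 2*c²) = 25 - 10*c²)
(d(-5, 0)*3 + n(5))*(-35) = ((-2 + (¼)*0)*3 + (25 - 10*5²))*(-35) = ((-2 + 0)*3 + (25 - 10*25))*(-35) = (-2*3 + (25 - 250))*(-35) = (-6 - 225)*(-35) = -231*(-35) = 8085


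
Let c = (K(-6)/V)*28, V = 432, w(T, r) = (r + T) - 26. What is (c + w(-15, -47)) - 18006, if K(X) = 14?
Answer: -977027/54 ≈ -18093.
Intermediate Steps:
w(T, r) = -26 + T + r (w(T, r) = (T + r) - 26 = -26 + T + r)
c = 49/54 (c = (14/432)*28 = (14*(1/432))*28 = (7/216)*28 = 49/54 ≈ 0.90741)
(c + w(-15, -47)) - 18006 = (49/54 + (-26 - 15 - 47)) - 18006 = (49/54 - 88) - 18006 = -4703/54 - 18006 = -977027/54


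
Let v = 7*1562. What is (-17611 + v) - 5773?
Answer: -12450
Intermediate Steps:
v = 10934
(-17611 + v) - 5773 = (-17611 + 10934) - 5773 = -6677 - 5773 = -12450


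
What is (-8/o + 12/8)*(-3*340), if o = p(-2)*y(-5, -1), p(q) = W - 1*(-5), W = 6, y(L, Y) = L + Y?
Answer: -18190/11 ≈ -1653.6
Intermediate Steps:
p(q) = 11 (p(q) = 6 - 1*(-5) = 6 + 5 = 11)
o = -66 (o = 11*(-5 - 1) = 11*(-6) = -66)
(-8/o + 12/8)*(-3*340) = (-8/(-66) + 12/8)*(-3*340) = (-8*(-1/66) + 12*(⅛))*(-1020) = (4/33 + 3/2)*(-1020) = (107/66)*(-1020) = -18190/11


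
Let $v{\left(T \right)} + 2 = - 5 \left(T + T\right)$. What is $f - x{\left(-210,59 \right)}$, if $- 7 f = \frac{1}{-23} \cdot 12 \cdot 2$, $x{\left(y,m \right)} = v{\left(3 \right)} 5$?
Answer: $\frac{25784}{161} \approx 160.15$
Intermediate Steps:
$v{\left(T \right)} = -2 - 10 T$ ($v{\left(T \right)} = -2 - 5 \left(T + T\right) = -2 - 5 \cdot 2 T = -2 - 10 T$)
$x{\left(y,m \right)} = -160$ ($x{\left(y,m \right)} = \left(-2 - 30\right) 5 = \left(-32\right) 5 = -160$)
$f = \frac{24}{161}$ ($f = - \frac{\frac{1}{-23} \cdot 12 \cdot 2}{7} = - \frac{\left(- \frac{1}{23}\right) 12 \cdot 2}{7} = - \frac{\left(- \frac{12}{23}\right) 2}{7} = \left(- \frac{1}{7}\right) \left(- \frac{24}{23}\right) = \frac{24}{161} \approx 0.14907$)
$f - x{\left(-210,59 \right)} = \frac{24}{161} - -160 = \frac{24}{161} + 160 = \frac{25784}{161}$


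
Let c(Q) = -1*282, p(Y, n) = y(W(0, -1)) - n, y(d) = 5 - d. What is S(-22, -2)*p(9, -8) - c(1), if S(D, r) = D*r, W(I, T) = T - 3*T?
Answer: 766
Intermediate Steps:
W(I, T) = -2*T
p(Y, n) = 3 - n (p(Y, n) = (5 - (-2)*(-1)) - n = (5 - 1*2) - n = (5 - 2) - n = 3 - n)
c(Q) = -282
S(-22, -2)*p(9, -8) - c(1) = (-22*(-2))*(3 - 1*(-8)) - 1*(-282) = 44*(3 + 8) + 282 = 44*11 + 282 = 484 + 282 = 766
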